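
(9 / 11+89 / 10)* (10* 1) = 1069 / 11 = 97.18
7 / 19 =0.37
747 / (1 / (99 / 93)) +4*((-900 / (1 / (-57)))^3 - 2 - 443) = 16740706427969471 / 31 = 540022787999015.19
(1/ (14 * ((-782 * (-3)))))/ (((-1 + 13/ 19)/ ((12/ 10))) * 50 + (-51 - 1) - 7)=-19/ 45029124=-0.00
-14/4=-7/2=-3.50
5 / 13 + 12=161 / 13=12.38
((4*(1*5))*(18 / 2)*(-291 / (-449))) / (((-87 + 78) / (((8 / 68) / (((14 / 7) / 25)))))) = -145500 / 7633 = -19.06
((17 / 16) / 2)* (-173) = -2941 / 32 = -91.91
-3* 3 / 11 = -0.82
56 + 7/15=56.47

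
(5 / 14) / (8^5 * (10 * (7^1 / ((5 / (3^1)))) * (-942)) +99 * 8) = -1 / 3630010608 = -0.00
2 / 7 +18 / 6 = 23 / 7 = 3.29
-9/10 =-0.90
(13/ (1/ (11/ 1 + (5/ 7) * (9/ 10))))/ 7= 2119/ 98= 21.62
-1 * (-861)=861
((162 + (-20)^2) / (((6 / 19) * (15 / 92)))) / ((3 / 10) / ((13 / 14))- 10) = -6385444 / 5661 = -1127.97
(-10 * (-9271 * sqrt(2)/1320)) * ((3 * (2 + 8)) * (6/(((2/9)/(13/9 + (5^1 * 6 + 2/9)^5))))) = 69014624671468375 * sqrt(2)/48114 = 2028545084850.13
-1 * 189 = -189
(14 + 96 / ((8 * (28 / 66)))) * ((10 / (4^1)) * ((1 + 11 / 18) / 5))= 2146 / 63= 34.06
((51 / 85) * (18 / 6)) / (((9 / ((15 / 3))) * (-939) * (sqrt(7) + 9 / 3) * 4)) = -1 / 2504 + sqrt(7) / 7512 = -0.00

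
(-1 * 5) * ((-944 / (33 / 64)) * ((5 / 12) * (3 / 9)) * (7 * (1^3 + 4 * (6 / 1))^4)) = 1032500000000 / 297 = 3476430976.43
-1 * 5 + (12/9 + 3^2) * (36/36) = 16/3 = 5.33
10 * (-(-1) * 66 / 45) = 44 / 3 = 14.67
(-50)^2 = 2500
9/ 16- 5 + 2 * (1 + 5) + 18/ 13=8.95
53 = 53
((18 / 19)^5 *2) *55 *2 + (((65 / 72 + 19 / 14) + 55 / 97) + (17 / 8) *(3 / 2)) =173.90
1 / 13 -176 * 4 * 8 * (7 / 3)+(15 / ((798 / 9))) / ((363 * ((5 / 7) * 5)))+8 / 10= -2356372901 / 179322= -13140.46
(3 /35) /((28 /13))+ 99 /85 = 20067 /16660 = 1.20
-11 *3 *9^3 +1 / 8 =-192455 / 8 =-24056.88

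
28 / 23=1.22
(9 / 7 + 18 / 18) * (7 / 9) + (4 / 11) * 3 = 284 / 99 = 2.87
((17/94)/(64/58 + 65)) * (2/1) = 0.01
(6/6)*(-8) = -8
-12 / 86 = -6 / 43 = -0.14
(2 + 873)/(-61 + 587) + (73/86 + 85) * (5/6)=3311465/45236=73.20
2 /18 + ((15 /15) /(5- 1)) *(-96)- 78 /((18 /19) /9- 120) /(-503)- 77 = -100.89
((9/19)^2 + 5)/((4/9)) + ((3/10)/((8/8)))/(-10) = 423267/36100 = 11.72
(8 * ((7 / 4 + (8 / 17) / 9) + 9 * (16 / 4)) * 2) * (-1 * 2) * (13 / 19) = -2406040 / 2907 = -827.67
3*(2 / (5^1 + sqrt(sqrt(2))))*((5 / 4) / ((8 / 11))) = -4125*2^(1 / 4) / 9968 - 165*2^(3 / 4) / 9968 + 825*sqrt(2) / 9968 + 20625 / 9968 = 1.67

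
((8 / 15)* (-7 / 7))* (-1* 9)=24 / 5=4.80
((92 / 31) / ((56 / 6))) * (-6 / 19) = -414 / 4123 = -0.10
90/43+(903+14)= 39521/43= 919.09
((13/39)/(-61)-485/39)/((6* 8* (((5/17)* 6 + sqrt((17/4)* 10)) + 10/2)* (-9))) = 1928803/32287788-1425637* sqrt(170)/322877880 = 0.00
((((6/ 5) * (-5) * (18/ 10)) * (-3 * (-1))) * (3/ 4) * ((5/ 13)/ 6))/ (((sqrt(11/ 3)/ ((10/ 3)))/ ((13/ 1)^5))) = -3855735 * sqrt(33)/ 22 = -1006795.97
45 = 45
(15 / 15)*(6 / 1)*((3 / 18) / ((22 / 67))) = 67 / 22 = 3.05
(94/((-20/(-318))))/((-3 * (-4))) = 2491/20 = 124.55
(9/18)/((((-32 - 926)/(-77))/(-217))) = -16709/1916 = -8.72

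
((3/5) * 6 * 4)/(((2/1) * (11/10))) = 72/11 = 6.55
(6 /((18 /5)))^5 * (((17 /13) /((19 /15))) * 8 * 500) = 1062500000 /20007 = 53106.41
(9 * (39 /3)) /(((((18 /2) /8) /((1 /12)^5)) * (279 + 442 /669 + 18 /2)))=2899 /2002205952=0.00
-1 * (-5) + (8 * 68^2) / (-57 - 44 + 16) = -2151 / 5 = -430.20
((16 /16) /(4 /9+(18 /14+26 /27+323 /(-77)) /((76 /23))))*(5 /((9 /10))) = -62700 /1631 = -38.44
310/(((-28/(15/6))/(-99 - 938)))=803675/28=28702.68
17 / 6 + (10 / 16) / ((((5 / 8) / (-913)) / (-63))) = 57521.83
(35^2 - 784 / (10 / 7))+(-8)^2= 3701 / 5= 740.20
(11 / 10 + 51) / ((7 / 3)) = 1563 / 70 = 22.33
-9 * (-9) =81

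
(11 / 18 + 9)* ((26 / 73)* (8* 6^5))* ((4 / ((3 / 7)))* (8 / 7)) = 165814272 / 73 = 2271428.38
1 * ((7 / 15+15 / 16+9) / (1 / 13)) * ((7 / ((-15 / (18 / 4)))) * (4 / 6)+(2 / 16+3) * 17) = 67161809 / 9600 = 6996.02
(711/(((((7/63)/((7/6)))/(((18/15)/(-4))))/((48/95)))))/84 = -13.47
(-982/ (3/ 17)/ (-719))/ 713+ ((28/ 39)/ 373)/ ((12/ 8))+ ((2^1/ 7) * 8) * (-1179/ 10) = -269.47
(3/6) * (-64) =-32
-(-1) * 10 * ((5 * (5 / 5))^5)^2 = 97656250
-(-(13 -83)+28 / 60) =-1057 / 15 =-70.47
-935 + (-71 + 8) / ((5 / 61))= -8518 / 5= -1703.60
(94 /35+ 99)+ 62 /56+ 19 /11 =160961 /1540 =104.52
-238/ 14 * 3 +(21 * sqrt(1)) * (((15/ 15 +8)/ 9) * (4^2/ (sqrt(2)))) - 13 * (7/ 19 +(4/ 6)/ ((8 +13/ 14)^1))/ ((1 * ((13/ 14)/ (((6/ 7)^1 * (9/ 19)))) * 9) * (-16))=-9202343/ 180500 +168 * sqrt(2)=186.61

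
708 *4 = 2832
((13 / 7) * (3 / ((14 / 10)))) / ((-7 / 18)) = -3510 / 343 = -10.23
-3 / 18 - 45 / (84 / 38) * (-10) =8543 / 42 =203.40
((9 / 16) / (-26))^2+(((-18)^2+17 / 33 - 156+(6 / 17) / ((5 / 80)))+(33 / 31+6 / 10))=2645862477083 / 15048084480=175.83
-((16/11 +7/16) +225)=-39933/176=-226.89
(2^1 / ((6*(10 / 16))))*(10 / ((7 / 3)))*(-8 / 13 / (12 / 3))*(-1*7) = 32 / 13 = 2.46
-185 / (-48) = 185 / 48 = 3.85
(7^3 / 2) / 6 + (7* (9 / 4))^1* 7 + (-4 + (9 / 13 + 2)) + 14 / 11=119089 / 858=138.80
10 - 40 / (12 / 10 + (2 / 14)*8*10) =1510 / 221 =6.83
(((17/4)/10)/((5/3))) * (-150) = -153/4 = -38.25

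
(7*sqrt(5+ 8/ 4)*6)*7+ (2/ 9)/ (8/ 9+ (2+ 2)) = 1/ 22+ 294*sqrt(7) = 777.90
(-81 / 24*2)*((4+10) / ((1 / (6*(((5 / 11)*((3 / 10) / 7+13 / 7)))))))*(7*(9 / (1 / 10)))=-3393495 / 11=-308499.55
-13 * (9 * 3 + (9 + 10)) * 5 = -2990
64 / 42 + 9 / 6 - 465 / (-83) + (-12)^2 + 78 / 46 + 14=13495711 / 80178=168.32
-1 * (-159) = 159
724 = 724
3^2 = 9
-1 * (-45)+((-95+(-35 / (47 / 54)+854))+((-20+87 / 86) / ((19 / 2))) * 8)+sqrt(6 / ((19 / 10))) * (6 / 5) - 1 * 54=695.93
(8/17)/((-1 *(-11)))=8/187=0.04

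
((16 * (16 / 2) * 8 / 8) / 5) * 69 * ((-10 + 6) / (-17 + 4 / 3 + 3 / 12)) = 423936 / 925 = 458.31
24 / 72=1 / 3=0.33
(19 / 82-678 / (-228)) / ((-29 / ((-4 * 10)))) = 99880 / 22591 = 4.42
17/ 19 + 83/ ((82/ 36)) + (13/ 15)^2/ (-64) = 418663549/ 11217600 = 37.32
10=10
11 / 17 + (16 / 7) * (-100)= -27123 / 119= -227.92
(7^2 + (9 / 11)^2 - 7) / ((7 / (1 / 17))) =5163 / 14399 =0.36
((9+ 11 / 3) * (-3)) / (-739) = 38 / 739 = 0.05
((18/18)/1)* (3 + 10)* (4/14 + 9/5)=949/35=27.11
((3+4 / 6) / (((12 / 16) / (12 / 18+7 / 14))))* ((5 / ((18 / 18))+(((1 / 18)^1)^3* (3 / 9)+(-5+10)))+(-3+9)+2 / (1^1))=24249533 / 236196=102.67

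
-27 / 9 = -3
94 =94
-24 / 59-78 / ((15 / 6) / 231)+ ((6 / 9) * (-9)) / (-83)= -176476482 / 24485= -7207.53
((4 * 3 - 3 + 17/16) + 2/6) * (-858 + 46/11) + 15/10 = -585727/66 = -8874.65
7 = 7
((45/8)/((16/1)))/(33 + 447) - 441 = -1806333/4096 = -441.00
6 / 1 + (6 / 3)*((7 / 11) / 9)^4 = 576362408 / 96059601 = 6.00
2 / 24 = 1 / 12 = 0.08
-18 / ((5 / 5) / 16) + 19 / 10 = -2861 / 10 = -286.10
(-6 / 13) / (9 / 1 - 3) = -1 / 13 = -0.08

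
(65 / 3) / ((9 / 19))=1235 / 27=45.74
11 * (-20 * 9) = -1980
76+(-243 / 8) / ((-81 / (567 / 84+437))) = 7757 / 32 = 242.41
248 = 248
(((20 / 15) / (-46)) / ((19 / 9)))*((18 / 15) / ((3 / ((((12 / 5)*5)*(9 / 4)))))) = -324 / 2185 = -0.15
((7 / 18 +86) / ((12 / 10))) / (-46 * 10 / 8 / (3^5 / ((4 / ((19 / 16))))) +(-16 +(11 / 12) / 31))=-41215275 / 9599519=-4.29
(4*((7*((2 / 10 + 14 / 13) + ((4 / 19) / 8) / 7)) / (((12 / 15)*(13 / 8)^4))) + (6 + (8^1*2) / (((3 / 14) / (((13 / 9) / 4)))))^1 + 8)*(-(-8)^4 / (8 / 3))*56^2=-228278778.82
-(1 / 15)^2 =-1 / 225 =-0.00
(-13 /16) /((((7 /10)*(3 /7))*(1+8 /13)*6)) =-845 /3024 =-0.28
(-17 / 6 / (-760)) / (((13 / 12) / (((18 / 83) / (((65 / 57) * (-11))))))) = -459 / 7714850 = -0.00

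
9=9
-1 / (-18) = 1 / 18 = 0.06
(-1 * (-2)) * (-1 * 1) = -2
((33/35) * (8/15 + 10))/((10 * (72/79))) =68651/63000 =1.09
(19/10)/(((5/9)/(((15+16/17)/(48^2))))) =5149/217600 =0.02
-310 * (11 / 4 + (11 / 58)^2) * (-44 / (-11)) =-3454.60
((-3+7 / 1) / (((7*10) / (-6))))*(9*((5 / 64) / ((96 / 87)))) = -783 / 3584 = -0.22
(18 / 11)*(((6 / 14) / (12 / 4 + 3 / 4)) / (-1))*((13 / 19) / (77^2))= -936 / 43370635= -0.00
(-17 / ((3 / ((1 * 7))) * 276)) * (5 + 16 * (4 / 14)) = -1139 / 828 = -1.38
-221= -221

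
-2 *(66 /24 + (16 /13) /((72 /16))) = -1415 /234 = -6.05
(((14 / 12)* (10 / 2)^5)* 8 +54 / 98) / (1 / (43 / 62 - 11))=-913254753 / 3038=-300610.52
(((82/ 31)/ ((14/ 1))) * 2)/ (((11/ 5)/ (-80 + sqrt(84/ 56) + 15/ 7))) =-223450/ 16709 + 205 * sqrt(6)/ 2387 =-13.16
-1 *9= -9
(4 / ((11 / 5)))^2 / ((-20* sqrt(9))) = -0.06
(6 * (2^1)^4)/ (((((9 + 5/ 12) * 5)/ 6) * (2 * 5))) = 3456/ 2825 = 1.22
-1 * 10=-10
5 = 5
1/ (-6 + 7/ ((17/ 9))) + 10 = 373/ 39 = 9.56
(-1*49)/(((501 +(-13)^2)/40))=-196/67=-2.93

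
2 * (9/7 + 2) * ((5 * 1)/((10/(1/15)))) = 23/105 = 0.22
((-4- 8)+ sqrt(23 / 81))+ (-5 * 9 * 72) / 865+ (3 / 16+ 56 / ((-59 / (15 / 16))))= -2686155 / 163312+ sqrt(23) / 9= -15.92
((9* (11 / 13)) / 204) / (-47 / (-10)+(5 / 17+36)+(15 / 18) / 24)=5940 / 6528509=0.00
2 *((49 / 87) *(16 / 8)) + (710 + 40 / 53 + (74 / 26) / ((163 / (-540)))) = 6874461902 / 9770709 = 703.58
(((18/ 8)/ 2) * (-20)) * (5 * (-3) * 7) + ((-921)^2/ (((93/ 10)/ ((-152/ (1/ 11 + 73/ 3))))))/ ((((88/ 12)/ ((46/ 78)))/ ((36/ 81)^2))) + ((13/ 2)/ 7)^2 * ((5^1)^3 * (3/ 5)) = -1887878717635/ 286489476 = -6589.70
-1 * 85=-85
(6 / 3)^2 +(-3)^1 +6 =7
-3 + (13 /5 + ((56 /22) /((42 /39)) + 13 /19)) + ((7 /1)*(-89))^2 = 405597572 /1045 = 388131.65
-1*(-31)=31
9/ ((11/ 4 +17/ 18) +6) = 324/ 349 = 0.93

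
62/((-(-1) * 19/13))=42.42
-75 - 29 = -104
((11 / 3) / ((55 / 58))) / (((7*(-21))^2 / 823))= 0.15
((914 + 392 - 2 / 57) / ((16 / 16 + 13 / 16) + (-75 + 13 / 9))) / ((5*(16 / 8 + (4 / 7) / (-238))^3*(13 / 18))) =-29043245205639 / 45926073376768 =-0.63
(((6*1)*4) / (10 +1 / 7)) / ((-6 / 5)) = -140 / 71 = -1.97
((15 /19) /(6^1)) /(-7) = -5 /266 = -0.02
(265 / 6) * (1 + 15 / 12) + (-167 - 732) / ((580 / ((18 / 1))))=2859 / 40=71.48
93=93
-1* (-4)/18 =2/9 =0.22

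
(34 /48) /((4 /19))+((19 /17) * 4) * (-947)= -4230.28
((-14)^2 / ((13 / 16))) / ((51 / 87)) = 90944 / 221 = 411.51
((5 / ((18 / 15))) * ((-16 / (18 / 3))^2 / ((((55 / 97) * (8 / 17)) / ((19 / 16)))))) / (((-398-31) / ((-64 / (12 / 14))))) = 8772680 / 382239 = 22.95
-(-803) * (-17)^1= -13651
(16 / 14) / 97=8 / 679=0.01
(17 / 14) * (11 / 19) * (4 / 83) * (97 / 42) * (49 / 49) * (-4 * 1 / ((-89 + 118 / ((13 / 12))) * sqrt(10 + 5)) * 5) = -943228 * sqrt(15) / 180123363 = -0.02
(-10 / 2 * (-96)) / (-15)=-32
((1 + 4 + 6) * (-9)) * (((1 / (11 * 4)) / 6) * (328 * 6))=-738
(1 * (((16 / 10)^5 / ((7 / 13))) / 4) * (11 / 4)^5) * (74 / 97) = 1239448496 / 2121875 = 584.13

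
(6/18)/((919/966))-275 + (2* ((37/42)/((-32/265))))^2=-25630311377/415005696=-61.76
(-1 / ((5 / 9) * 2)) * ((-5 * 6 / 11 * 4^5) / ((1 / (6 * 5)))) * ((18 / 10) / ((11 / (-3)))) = -4478976 / 121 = -37016.33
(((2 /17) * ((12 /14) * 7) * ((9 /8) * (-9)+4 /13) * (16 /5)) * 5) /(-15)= 8168 /1105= 7.39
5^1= 5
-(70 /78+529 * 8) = -165083 /39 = -4232.90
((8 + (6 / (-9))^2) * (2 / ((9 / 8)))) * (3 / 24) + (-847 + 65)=-63190 / 81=-780.12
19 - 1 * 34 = -15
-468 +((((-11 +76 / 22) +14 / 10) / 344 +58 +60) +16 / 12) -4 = -10009187 / 28380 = -352.68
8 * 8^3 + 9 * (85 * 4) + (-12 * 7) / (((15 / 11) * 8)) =71483 / 10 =7148.30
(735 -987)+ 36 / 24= -501 / 2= -250.50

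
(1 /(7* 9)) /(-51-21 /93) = -31 /100044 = -0.00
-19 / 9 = -2.11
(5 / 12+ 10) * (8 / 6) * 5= 69.44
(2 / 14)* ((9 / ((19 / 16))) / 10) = 72 / 665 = 0.11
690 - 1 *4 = 686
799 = 799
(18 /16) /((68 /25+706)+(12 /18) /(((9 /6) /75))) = 0.00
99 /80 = 1.24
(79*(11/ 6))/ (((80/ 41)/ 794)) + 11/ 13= 183883909/ 3120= 58937.15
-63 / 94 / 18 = -7 / 188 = -0.04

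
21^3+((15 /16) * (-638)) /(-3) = 75683 /8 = 9460.38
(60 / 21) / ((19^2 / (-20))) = -0.16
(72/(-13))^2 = 5184/169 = 30.67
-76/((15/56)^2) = -238336/225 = -1059.27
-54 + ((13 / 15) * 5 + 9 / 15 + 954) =13574 / 15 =904.93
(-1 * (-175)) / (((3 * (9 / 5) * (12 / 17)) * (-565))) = -2975 / 36612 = -0.08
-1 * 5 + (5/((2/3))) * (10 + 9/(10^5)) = 2800027/40000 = 70.00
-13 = -13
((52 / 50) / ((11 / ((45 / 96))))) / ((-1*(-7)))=39 / 6160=0.01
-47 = -47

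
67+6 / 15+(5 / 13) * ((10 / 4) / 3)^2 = 158341 / 2340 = 67.67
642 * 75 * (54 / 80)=130005 / 4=32501.25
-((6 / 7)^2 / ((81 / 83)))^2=-110224 / 194481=-0.57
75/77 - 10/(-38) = 1.24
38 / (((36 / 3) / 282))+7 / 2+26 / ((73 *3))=896.62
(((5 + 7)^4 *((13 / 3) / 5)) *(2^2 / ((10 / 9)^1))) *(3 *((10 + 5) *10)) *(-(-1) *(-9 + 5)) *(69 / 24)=-334803456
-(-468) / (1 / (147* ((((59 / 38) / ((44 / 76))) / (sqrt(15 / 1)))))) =676494* sqrt(15) / 55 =47637.27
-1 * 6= -6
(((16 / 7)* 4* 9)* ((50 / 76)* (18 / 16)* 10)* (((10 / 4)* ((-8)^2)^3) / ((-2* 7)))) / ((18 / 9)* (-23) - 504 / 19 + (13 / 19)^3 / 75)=718626816000000 / 1828050497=393111.03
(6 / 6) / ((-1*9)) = -1 / 9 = -0.11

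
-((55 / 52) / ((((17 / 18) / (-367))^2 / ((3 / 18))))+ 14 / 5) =-1000171021 / 37570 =-26621.53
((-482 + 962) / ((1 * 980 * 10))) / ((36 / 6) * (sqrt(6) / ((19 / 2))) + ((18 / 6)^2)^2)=0.00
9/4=2.25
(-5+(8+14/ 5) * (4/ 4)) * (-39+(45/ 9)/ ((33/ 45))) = -10266/ 55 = -186.65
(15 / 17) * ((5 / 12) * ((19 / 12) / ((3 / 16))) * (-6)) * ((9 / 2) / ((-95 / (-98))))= -1470 / 17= -86.47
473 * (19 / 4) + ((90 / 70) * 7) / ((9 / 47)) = 9175 / 4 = 2293.75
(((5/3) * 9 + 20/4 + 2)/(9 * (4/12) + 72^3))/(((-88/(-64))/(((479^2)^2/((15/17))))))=14318942914832/5598765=2557518.12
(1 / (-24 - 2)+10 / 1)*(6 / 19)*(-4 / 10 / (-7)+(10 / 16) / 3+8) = 256891 / 9880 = 26.00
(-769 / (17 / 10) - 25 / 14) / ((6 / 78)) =-1405105 / 238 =-5903.80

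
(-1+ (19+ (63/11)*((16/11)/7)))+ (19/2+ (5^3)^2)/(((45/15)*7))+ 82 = 204657/242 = 845.69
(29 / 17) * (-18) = -522 / 17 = -30.71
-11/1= -11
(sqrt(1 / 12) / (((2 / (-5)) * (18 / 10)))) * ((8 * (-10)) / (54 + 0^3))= 250 * sqrt(3) / 729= 0.59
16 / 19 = 0.84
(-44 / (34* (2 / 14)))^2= 82.06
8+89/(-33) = 175/33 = 5.30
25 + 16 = 41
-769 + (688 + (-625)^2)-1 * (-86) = 390630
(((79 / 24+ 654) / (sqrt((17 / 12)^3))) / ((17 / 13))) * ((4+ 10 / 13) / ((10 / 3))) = 293415 * sqrt(51) / 4913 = 426.50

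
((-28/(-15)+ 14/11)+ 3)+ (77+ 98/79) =1099892/13035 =84.38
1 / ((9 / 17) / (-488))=-8296 / 9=-921.78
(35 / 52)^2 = 1225 / 2704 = 0.45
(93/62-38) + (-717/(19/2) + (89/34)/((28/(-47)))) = -2104857/18088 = -116.37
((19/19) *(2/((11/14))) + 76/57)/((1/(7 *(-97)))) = -86912/33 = -2633.70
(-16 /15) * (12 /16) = -4 /5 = -0.80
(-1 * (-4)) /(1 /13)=52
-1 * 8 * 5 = -40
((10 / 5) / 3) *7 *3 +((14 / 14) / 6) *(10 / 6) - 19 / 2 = 43 / 9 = 4.78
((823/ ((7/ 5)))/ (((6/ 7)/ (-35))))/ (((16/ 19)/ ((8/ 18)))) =-2736475/ 216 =-12668.87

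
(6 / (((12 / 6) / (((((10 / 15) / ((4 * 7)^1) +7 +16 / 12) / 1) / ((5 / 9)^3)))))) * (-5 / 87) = -85293 / 10150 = -8.40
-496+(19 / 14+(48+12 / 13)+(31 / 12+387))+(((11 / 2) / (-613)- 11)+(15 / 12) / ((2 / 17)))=-75669085 / 1338792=-56.52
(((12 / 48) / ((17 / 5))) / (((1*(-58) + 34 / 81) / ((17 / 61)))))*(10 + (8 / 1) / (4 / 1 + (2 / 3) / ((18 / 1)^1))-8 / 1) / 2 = -87885 / 124043744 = -0.00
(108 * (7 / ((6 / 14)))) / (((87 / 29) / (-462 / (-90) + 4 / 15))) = 15876 / 5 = 3175.20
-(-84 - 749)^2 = -693889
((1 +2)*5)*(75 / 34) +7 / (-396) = 222631 / 6732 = 33.07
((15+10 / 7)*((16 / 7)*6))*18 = 198720 / 49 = 4055.51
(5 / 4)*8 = 10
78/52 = 3/2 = 1.50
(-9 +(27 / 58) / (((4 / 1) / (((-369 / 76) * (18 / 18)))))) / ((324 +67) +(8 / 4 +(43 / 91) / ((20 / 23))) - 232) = -0.06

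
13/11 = 1.18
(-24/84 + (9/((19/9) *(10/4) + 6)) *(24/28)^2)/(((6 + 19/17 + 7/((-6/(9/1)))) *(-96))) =221/238728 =0.00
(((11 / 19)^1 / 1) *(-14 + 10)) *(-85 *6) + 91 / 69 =1182.37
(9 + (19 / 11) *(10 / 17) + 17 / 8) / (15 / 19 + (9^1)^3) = 345097 / 20743536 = 0.02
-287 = -287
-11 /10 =-1.10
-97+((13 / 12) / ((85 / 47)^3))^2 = -5266202746859399 / 54309530250000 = -96.97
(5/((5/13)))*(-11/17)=-143/17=-8.41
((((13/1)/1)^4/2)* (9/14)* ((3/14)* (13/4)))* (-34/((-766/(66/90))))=624886119/3002720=208.11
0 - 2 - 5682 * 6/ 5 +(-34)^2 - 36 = -28502/ 5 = -5700.40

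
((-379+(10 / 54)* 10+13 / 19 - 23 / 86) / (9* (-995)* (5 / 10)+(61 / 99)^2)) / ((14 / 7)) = 6033290505 / 143400678242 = 0.04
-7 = -7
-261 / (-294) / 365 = 87 / 35770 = 0.00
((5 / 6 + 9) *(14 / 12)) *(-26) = -5369 / 18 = -298.28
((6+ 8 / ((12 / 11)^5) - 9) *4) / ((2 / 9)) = 67739 / 1728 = 39.20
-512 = -512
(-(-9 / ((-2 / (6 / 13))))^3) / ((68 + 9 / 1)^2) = -19683 / 13026013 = -0.00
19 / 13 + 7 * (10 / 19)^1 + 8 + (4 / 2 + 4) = 4729 / 247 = 19.15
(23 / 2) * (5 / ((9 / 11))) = 1265 / 18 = 70.28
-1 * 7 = -7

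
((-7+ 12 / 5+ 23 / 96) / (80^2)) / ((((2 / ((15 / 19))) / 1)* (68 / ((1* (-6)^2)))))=-18837 / 132300800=-0.00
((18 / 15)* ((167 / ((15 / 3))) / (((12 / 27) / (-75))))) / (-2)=13527 / 4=3381.75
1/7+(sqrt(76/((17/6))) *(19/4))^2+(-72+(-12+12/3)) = 125033/238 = 525.35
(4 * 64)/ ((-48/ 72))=-384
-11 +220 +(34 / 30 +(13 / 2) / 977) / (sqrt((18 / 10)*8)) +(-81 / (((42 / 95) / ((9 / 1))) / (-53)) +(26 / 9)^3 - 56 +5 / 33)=33413*sqrt(10) / 351720 +9831187007 / 112266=87570.78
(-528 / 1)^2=278784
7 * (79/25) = 553/25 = 22.12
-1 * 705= -705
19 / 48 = 0.40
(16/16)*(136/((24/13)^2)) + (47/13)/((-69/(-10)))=40.43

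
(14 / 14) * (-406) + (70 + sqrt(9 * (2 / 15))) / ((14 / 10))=-356 + sqrt(30) / 7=-355.22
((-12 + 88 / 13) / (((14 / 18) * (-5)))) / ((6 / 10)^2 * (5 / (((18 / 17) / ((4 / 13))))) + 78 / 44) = 0.59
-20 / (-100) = 0.20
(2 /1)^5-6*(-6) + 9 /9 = 69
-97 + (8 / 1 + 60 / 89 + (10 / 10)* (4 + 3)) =-7238 / 89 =-81.33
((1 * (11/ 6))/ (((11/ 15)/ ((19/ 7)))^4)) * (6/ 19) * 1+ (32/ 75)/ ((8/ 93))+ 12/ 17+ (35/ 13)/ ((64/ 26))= 5016208246561/ 43461941600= 115.42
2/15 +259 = 3887/15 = 259.13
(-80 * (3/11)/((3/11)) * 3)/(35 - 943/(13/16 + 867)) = -3332400/470887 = -7.08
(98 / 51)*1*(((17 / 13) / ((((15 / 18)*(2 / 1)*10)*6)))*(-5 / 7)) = -7 / 390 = -0.02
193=193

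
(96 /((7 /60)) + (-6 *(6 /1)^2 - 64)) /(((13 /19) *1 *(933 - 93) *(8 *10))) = 361 /30576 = 0.01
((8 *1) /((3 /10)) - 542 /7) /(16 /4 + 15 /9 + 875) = -533 /9247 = -0.06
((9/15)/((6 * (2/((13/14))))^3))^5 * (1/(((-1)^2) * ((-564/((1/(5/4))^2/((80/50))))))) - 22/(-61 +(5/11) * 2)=10517619439063817185589815207388790009623/28727877889343732064864595221676032000000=0.37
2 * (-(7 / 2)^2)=-49 / 2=-24.50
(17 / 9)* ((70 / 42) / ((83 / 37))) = 3145 / 2241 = 1.40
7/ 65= 0.11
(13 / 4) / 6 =0.54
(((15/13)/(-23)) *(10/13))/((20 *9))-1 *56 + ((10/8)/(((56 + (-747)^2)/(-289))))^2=-130159246997257243/2324263387012944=-56.00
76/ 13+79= 84.85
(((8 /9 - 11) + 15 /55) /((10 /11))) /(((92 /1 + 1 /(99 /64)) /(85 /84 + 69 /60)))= -1216039 /4815300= -0.25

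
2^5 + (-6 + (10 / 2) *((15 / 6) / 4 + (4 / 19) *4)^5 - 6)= 4380101627355 / 81136812032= 53.98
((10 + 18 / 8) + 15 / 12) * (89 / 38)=2403 / 76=31.62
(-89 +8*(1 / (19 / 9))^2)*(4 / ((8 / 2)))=-31481 / 361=-87.20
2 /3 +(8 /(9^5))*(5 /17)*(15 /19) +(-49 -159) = -1318144066 /6357609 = -207.33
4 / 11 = 0.36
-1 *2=-2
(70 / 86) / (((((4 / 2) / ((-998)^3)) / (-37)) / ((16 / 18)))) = 5148982118560 / 387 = 13304863355.45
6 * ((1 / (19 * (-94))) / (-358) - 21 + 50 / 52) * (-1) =499681683 / 4156022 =120.23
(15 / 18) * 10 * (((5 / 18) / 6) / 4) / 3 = 125 / 3888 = 0.03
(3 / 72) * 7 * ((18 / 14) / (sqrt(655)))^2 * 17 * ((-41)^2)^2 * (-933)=-1210123670967 / 36680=-32991375.98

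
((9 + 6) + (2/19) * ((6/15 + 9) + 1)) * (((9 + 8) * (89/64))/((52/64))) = 2313377/4940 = 468.29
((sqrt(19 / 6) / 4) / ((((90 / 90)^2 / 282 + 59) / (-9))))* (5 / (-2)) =2115* sqrt(114) / 133112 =0.17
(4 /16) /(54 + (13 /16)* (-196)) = -1 /421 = -0.00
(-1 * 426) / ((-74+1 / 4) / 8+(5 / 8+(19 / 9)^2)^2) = -178879104 / 6972859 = -25.65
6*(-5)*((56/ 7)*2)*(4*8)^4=-503316480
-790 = -790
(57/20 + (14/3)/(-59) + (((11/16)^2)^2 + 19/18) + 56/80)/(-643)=-826467119/111880765440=-0.01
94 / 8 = 11.75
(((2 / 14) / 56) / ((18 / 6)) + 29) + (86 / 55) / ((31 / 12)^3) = 56055976033 / 1926881880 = 29.09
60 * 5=300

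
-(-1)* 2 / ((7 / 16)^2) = 512 / 49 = 10.45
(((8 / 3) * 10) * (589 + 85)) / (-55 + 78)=53920 / 69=781.45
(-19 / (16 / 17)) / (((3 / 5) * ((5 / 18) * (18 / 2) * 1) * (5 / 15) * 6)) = -323 / 48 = -6.73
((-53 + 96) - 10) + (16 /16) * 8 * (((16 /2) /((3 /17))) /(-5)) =-593 /15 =-39.53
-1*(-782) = 782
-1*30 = -30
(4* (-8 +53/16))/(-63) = 25/84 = 0.30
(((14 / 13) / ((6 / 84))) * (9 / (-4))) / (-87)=0.39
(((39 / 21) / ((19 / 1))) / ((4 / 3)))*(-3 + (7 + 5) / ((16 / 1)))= -351 / 2128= -0.16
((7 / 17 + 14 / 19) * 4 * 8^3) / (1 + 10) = 759808 / 3553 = 213.85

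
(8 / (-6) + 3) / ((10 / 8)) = 4 / 3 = 1.33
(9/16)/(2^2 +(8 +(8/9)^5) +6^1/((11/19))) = 0.02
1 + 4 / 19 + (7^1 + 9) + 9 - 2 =460 / 19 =24.21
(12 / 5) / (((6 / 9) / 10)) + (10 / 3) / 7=766 / 21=36.48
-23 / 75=-0.31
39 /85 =0.46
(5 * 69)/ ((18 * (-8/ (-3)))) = 115/ 16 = 7.19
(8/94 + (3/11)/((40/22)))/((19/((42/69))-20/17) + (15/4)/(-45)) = 78897/10052125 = 0.01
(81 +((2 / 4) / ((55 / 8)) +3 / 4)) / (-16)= -18001 / 3520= -5.11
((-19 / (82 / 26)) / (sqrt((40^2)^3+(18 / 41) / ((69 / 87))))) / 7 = -247 *sqrt(3642363904492246) / 1108545536149814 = -0.00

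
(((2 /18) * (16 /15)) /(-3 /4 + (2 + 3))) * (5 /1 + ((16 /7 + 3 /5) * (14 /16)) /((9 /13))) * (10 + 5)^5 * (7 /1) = 21791000 /17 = 1281823.53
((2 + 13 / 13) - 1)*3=6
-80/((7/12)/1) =-137.14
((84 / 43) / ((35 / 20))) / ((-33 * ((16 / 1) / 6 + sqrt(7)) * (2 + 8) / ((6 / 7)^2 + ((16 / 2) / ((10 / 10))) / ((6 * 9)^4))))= -1224441632 / 20528680095 + 153055204 * sqrt(7) / 6842893365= -0.00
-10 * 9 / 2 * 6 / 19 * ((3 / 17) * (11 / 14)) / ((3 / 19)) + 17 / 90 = -131627 / 10710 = -12.29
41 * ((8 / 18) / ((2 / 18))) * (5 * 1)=820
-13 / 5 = -2.60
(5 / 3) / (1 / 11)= 55 / 3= 18.33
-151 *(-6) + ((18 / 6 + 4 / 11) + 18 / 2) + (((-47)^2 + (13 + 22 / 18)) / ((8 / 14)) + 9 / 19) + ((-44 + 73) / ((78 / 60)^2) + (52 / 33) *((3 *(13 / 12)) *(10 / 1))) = 6202457011 / 1271556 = 4877.85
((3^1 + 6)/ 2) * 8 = 36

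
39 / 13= 3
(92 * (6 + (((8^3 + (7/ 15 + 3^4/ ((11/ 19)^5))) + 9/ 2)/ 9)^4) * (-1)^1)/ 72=-120891895987407949629115651432576489321463/ 64354847410251832292961955380000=-1878520435.56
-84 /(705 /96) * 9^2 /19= -217728 /4465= -48.76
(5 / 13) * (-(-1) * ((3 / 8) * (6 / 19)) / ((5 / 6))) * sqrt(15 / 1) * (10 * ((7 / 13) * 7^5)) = 15882615 * sqrt(15) / 3211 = 19156.99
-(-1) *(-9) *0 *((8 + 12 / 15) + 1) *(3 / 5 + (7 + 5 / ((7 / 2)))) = 0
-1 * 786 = -786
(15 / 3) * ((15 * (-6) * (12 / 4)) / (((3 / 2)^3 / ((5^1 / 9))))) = -2000 / 9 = -222.22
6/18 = 1/3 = 0.33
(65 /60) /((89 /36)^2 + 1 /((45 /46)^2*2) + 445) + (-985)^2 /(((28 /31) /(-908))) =-33302032091077675 /34143557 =-975353332.14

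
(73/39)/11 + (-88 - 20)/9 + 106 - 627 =-228584/429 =-532.83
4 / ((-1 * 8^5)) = -1 / 8192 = -0.00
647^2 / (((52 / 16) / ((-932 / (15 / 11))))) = -17166317872 / 195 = -88032399.34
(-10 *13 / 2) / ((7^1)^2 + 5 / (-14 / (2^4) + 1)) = -65 / 89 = -0.73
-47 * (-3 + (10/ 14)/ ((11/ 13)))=7802/ 77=101.32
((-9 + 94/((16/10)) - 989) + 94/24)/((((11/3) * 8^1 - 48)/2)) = 1403/14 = 100.21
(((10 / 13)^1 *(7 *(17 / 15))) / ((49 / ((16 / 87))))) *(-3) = -544 / 7917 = -0.07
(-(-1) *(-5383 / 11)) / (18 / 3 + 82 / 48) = -63.49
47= 47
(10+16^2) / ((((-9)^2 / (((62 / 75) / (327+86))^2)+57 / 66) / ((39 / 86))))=219327108 / 36759433365899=0.00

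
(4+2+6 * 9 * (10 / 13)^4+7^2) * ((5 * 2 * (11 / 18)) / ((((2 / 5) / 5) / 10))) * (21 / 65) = 18239.84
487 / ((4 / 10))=2435 / 2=1217.50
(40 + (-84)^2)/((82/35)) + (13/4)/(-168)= 83448427/27552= 3028.76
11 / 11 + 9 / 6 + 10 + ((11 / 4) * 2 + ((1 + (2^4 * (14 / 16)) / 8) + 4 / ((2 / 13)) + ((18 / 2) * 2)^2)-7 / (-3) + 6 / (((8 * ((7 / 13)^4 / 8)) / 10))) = 31313197 / 28812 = 1086.81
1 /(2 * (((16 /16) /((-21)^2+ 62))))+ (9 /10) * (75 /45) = 253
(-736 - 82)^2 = 669124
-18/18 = -1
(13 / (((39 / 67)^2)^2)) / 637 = 20151121 / 113358609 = 0.18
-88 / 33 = -8 / 3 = -2.67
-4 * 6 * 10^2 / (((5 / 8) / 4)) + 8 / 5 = -76792 / 5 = -15358.40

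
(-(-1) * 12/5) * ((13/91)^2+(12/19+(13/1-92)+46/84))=-869186/4655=-186.72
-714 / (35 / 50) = -1020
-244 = -244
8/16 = 1/2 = 0.50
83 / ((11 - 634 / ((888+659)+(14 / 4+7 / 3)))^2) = 7204938587 / 9738334489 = 0.74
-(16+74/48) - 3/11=-4703/264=-17.81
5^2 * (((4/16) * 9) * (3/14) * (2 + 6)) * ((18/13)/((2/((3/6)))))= 6075/182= 33.38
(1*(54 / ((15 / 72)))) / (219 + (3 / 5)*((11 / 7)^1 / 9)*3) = 2268 / 1919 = 1.18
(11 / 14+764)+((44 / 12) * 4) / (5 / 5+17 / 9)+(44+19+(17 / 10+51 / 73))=27743203 / 33215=835.26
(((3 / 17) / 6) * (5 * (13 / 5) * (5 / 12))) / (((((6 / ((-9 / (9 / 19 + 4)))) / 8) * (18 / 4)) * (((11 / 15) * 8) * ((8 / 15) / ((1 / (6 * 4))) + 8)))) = -475 / 610368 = -0.00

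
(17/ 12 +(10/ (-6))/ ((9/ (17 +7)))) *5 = -545/ 36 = -15.14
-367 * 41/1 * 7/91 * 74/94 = -556739/611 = -911.19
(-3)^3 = -27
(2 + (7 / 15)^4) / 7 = 103651 / 354375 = 0.29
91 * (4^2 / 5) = 291.20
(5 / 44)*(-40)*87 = -4350 / 11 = -395.45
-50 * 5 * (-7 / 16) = 875 / 8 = 109.38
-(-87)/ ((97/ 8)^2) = 5568/ 9409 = 0.59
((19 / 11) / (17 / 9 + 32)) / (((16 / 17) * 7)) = 2907 / 375760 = 0.01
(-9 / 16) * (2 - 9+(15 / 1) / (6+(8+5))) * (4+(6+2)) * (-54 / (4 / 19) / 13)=-43011 / 52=-827.13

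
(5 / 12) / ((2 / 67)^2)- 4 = 463.60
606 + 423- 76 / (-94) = 48401 / 47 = 1029.81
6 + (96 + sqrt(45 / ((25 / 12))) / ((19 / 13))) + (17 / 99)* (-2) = 104.84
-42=-42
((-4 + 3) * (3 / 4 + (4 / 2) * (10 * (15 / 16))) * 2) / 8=-39 / 8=-4.88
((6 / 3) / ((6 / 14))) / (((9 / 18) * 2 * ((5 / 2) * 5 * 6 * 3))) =14 / 675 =0.02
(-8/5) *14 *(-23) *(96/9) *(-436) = -35940352/15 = -2396023.47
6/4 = 3/2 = 1.50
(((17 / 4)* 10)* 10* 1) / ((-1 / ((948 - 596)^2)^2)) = -6524685516800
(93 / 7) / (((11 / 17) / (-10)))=-15810 / 77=-205.32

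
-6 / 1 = -6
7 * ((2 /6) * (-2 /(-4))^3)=7 /24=0.29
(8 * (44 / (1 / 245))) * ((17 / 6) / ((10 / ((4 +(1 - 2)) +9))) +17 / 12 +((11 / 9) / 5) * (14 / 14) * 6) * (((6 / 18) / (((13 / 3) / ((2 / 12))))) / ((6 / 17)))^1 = 531454 / 27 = 19683.48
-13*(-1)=13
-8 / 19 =-0.42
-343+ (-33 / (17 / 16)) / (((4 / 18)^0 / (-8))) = -1607 / 17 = -94.53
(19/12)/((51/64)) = 304/153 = 1.99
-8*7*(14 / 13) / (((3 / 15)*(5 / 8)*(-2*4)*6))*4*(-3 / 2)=-784 / 13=-60.31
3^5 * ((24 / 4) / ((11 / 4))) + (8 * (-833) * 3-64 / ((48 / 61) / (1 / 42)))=-13488382 / 693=-19463.75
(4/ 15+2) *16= 544/ 15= 36.27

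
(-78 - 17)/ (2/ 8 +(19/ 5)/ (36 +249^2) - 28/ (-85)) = -2003795100/ 12222581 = -163.94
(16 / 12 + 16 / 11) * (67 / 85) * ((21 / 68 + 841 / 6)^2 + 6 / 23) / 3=115047488431 / 7959060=14454.91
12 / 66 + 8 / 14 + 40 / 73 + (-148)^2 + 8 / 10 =615670974 / 28105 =21906.10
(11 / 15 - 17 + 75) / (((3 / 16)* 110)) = 7048 / 2475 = 2.85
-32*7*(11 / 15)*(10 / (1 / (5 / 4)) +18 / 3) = -45584 / 15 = -3038.93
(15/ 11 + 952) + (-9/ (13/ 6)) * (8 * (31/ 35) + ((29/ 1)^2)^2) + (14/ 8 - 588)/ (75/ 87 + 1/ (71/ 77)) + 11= -235689638673959/ 80240160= -2937302.70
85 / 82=1.04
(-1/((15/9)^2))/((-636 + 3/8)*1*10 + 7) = 36/634925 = 0.00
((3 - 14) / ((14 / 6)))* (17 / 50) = -561 / 350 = -1.60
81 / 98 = 0.83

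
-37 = -37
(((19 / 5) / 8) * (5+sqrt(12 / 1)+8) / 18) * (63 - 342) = -7657 / 80 - 589 * sqrt(3) / 40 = -121.22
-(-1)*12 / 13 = 12 / 13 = 0.92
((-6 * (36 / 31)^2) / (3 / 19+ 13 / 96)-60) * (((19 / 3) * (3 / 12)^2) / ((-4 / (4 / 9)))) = 71299913 / 18508860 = 3.85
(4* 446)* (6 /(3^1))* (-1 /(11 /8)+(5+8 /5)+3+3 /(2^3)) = 1814774 /55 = 32995.89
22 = 22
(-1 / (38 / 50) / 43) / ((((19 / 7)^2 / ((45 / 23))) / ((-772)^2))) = -32853618000 / 6783551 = -4843.13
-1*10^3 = -1000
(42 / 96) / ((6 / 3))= 7 / 32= 0.22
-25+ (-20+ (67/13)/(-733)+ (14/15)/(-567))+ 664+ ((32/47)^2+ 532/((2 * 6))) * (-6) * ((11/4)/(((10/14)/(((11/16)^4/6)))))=778327720546617275/1340877916864512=580.46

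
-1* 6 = -6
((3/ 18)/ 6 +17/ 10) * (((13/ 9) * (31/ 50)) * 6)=125333/ 13500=9.28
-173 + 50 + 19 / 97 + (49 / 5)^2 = -64903 / 2425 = -26.76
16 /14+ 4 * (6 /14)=20 /7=2.86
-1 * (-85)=85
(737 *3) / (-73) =-2211 / 73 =-30.29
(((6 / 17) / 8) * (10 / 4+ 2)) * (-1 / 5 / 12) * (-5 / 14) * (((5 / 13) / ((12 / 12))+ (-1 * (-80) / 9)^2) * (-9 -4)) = -83605 / 68544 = -1.22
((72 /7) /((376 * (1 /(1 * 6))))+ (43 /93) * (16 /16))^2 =367450561 /936176409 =0.39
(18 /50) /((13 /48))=432 /325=1.33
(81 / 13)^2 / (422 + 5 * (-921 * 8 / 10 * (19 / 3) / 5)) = -405 / 44278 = -0.01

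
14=14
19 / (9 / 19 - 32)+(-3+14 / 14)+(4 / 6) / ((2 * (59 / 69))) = -78204 / 35341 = -2.21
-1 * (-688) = 688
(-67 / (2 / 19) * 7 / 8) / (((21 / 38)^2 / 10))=-2297765 / 126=-18236.23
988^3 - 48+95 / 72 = 69438976223 / 72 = 964430225.32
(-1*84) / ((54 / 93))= -434 / 3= -144.67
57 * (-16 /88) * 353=-40242 /11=-3658.36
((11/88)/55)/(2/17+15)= 17/113080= 0.00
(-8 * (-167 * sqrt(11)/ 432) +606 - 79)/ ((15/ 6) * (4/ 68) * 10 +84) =2839 * sqrt(11)/ 78462 +8959/ 1453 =6.29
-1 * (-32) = 32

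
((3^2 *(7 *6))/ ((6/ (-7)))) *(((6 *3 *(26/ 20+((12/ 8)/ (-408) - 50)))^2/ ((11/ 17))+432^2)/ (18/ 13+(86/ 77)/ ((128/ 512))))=-16502367011098059/ 159337600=-103568567.69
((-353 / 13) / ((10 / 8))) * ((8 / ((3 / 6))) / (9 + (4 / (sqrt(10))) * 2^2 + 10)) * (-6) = 86.68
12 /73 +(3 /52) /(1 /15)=3909 /3796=1.03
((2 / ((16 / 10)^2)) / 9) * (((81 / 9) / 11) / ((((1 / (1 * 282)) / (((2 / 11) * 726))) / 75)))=793125 / 4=198281.25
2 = 2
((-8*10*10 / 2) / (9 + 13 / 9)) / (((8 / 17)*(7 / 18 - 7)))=4050 / 329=12.31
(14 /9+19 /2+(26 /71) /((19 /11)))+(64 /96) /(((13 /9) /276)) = 43767779 /315666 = 138.65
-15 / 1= -15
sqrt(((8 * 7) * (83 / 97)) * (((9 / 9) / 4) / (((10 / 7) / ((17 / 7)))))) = sqrt(4790345) / 485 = 4.51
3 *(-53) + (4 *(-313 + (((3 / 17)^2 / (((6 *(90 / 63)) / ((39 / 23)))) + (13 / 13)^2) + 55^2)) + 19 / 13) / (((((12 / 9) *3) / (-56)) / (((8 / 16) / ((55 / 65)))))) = -32883248819 / 365585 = -89946.93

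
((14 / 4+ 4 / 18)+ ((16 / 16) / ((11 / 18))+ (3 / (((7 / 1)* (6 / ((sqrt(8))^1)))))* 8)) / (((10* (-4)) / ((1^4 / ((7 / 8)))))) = -1061 / 6930 - 8* sqrt(2) / 245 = -0.20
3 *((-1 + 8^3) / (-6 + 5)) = -1533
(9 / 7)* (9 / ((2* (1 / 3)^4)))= 6561 / 14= 468.64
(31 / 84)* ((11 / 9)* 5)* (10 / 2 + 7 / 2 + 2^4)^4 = 1404140815 / 1728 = 812581.49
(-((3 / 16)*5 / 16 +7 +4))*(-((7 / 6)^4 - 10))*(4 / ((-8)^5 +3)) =29892529 / 2717660160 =0.01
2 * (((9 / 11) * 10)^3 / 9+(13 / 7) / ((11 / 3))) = 1143438 / 9317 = 122.73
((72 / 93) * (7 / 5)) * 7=1176 / 155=7.59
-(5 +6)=-11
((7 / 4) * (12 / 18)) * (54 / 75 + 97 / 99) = 29449 / 14850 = 1.98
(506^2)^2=65554433296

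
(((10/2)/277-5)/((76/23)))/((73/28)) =-222180/384199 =-0.58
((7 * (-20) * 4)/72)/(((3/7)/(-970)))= 475300/27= 17603.70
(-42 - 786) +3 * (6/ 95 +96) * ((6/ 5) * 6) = 592308/ 475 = 1246.96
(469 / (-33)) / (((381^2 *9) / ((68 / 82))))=-15946 / 1767625497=-0.00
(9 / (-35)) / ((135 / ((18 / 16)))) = -3 / 1400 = -0.00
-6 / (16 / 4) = -3 / 2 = -1.50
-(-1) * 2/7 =2/7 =0.29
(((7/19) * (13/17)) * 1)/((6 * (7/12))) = 26/323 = 0.08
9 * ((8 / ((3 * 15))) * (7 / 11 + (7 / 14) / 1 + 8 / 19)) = 2604 / 1045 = 2.49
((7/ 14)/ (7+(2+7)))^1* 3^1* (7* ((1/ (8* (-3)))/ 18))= -7/ 4608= -0.00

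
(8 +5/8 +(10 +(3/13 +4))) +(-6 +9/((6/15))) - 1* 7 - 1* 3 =3053/104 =29.36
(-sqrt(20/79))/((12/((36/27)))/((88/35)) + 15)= -176 *sqrt(395)/129165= -0.03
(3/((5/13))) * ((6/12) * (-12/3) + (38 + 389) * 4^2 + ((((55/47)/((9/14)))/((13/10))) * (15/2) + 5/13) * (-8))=2471950/47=52594.68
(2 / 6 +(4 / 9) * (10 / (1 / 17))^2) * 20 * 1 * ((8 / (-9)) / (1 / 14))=-258950720 / 81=-3196922.47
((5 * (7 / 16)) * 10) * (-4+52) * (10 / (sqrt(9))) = 3500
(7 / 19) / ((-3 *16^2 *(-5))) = 7 / 72960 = 0.00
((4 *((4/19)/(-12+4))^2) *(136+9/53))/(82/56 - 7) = -202076/2965615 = -0.07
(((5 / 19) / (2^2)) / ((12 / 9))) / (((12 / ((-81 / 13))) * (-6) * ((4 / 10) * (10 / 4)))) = 135 / 31616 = 0.00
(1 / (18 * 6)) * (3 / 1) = 1 / 36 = 0.03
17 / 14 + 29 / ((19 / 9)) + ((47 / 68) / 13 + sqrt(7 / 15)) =sqrt(105) / 15 + 1764085 / 117572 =15.69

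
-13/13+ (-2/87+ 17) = 1390/87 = 15.98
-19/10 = -1.90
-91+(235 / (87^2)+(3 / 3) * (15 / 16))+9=-9813233 / 121104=-81.03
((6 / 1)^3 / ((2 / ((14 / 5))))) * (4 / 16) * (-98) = -37044 / 5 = -7408.80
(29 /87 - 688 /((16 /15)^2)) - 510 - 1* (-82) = -49553 /48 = -1032.35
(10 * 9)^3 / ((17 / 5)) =3645000 / 17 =214411.76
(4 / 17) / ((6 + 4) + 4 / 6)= 3 / 136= 0.02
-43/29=-1.48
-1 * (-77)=77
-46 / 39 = -1.18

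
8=8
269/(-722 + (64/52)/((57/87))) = -0.37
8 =8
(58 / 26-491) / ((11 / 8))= -50832 / 143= -355.47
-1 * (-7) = 7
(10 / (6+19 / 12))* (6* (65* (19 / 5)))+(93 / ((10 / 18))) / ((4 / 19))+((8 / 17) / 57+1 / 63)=2749.46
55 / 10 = 11 / 2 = 5.50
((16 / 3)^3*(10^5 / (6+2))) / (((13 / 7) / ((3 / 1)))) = 358400000 / 117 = 3063247.86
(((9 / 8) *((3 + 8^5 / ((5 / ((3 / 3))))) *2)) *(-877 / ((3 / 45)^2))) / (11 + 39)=-2328805971 / 40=-58220149.28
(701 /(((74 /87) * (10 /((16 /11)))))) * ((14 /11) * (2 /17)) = 6830544 /380545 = 17.95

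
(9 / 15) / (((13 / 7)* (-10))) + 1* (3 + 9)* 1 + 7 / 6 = 12806 / 975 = 13.13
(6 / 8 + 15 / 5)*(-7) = -105 / 4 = -26.25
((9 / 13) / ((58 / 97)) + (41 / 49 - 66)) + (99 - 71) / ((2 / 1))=-1847501 / 36946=-50.01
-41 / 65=-0.63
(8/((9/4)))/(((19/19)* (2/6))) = 32/3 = 10.67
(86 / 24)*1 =43 / 12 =3.58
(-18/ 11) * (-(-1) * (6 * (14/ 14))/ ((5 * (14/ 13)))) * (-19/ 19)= 702/ 385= 1.82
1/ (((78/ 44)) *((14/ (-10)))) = -110/ 273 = -0.40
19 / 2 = 9.50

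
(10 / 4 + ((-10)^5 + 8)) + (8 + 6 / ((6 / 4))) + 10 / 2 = -199945 / 2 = -99972.50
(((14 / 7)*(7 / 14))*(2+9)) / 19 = 0.58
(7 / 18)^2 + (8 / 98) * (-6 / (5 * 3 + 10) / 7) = 412399 / 2778300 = 0.15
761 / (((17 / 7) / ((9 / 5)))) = 47943 / 85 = 564.04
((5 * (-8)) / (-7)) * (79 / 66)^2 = 62410 / 7623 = 8.19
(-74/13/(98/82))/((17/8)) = -24272/10829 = -2.24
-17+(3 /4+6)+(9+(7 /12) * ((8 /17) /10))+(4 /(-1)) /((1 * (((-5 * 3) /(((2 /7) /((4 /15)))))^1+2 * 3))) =-737 /1020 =-0.72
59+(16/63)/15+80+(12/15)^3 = 3296371/23625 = 139.53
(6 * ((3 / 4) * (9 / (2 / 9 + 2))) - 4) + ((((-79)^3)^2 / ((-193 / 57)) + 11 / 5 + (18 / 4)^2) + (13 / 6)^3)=-7482231876054059 / 104220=-71792668164.02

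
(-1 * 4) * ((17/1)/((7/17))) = -1156/7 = -165.14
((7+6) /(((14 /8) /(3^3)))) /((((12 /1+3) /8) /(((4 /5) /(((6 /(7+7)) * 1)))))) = 4992 /25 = 199.68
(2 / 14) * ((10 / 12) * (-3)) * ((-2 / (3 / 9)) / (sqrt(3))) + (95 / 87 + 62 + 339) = 5 * sqrt(3) / 7 + 34982 / 87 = 403.33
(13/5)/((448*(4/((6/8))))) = 0.00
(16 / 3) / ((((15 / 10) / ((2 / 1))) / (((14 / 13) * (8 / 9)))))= 6.81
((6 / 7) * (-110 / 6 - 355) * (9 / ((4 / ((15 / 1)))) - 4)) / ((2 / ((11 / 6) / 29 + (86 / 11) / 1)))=-35902300 / 957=-37515.46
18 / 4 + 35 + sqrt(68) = 2 * sqrt(17) + 79 / 2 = 47.75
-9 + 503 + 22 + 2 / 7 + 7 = 3663 / 7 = 523.29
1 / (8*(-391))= -1 / 3128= -0.00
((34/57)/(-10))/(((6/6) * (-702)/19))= 17/10530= 0.00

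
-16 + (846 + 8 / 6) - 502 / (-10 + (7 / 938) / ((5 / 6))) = 8851928 / 10041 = 881.58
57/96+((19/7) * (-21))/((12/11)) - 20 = -2293/32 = -71.66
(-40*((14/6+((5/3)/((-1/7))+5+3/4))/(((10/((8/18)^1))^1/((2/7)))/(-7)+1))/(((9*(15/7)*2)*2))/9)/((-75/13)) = 7826/2241675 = 0.00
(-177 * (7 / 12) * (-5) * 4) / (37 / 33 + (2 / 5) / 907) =309037575 / 167861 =1841.03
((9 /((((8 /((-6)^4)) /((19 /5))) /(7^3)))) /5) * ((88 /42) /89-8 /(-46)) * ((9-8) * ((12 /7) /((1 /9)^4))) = 844086032.00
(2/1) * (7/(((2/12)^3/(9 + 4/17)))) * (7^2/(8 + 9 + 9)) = 11631816/221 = 52632.65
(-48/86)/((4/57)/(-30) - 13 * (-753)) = -20520/359892499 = -0.00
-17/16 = -1.06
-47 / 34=-1.38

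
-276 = -276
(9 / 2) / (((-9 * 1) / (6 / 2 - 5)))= 1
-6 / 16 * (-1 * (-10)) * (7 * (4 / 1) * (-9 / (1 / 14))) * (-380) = -5027400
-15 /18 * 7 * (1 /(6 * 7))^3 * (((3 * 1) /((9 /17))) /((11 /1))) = -85 /2095632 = -0.00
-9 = -9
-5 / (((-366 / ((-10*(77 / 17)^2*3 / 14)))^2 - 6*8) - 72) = 89676125 / 909100436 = 0.10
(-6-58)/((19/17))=-1088/19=-57.26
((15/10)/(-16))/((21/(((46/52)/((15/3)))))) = -23/29120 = -0.00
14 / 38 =7 / 19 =0.37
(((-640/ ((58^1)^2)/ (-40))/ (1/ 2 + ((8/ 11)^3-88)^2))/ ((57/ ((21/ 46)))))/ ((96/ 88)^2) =1500512167/ 359877336294727476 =0.00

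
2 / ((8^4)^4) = 1 / 140737488355328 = 0.00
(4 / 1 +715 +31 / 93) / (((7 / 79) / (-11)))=-1875302 / 21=-89300.10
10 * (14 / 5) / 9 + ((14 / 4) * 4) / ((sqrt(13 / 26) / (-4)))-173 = -1529 / 9-56 * sqrt(2) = -249.08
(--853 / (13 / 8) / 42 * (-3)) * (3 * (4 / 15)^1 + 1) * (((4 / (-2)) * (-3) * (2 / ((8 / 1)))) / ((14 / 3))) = -69093 / 3185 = -21.69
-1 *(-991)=991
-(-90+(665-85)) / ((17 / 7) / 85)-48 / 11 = -188698 / 11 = -17154.36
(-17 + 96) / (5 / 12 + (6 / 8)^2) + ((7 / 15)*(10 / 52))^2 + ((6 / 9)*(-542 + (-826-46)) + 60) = -229323937 / 285948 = -801.98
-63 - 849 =-912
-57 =-57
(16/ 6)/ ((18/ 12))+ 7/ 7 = 25/ 9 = 2.78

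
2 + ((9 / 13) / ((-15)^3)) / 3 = 29249 / 14625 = 2.00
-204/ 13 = -15.69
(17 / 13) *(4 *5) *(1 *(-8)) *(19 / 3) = -51680 / 39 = -1325.13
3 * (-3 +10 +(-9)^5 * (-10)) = 1771491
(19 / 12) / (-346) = -19 / 4152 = -0.00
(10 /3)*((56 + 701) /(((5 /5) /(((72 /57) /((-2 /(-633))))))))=19167240 /19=1008802.11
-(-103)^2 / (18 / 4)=-21218 / 9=-2357.56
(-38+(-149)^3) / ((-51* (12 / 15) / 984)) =1356274670 / 17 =79780862.94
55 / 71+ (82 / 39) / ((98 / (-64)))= -0.60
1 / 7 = 0.14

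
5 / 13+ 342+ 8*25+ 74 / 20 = 70991 / 130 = 546.08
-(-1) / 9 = 1 / 9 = 0.11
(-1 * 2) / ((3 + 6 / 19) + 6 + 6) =-38 / 291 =-0.13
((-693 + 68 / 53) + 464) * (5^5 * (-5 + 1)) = 2846462.26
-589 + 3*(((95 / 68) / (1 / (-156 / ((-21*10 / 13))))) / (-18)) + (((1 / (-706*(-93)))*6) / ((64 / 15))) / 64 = -9460948709141 / 16001642496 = -591.25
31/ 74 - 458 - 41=-36895/ 74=-498.58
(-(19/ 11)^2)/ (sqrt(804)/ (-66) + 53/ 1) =-57399/ 1019600-361 * sqrt(201)/ 11215600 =-0.06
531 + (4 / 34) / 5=45137 / 85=531.02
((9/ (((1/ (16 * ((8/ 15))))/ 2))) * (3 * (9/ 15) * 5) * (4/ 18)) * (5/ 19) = 1536/ 19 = 80.84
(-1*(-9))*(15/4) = 135/4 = 33.75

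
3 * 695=2085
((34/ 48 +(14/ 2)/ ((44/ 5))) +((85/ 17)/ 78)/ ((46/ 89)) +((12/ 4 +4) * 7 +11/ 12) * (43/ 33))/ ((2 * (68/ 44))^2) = 173669815/ 24886368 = 6.98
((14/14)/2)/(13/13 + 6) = 1/14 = 0.07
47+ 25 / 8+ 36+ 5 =729 / 8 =91.12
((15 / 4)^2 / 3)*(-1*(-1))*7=525 / 16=32.81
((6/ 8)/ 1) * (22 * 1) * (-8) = -132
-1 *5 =-5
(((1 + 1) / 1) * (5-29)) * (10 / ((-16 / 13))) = 390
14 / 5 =2.80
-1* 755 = -755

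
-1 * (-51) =51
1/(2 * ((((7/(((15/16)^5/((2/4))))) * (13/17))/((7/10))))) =2581875/27262976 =0.09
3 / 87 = 1 / 29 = 0.03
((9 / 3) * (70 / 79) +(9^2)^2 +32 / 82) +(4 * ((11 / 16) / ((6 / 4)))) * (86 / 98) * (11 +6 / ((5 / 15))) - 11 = 6284674619 / 952266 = 6599.70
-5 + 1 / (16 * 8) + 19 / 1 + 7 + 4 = 3201 / 128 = 25.01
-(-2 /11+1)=-9 /11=-0.82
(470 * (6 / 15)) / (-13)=-188 / 13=-14.46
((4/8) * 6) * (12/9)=4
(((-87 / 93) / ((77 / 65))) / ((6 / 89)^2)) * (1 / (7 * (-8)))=14931085 / 4812192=3.10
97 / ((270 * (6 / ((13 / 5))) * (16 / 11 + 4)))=13871 / 486000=0.03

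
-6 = -6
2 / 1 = 2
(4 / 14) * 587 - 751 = -4083 / 7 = -583.29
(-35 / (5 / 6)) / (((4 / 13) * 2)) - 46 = -457 / 4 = -114.25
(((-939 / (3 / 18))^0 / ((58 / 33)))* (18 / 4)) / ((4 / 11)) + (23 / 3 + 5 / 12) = 21053 / 1392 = 15.12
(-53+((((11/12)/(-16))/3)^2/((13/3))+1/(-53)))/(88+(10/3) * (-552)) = 4039919347/133498699776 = 0.03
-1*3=-3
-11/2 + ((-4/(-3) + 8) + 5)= 53/6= 8.83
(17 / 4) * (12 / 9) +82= 263 / 3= 87.67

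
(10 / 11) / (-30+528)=5 / 2739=0.00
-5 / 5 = -1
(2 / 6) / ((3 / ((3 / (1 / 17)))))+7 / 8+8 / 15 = 283 / 40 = 7.08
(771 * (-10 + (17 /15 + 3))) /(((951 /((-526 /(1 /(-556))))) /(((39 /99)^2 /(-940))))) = 25404482896 /110625075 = 229.64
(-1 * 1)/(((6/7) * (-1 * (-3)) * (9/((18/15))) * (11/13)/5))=-91/297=-0.31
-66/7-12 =-150/7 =-21.43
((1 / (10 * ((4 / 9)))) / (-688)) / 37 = -9 / 1018240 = -0.00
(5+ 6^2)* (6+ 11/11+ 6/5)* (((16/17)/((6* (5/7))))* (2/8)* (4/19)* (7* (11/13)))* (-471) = -1138010104/104975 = -10840.77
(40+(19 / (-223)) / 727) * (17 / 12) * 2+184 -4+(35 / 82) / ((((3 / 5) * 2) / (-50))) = 5494679371 / 19940883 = 275.55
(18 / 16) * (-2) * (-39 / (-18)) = -39 / 8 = -4.88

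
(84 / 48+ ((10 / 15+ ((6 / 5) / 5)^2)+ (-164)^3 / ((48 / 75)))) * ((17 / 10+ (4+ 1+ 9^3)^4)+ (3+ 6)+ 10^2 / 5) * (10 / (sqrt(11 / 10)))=-150036497521251804697481 * sqrt(110) / 82500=-19073891654393685207.41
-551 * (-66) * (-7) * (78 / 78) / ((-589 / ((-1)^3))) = -432.19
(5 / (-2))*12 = -30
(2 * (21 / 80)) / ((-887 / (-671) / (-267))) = -3762297 / 35480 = -106.04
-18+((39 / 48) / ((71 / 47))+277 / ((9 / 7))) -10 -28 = 1635659 / 10224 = 159.98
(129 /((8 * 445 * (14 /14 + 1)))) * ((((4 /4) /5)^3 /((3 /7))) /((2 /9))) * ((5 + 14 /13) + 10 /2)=24381 /1446250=0.02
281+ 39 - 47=273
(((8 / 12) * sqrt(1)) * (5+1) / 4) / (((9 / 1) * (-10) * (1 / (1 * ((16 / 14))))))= -4 / 315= -0.01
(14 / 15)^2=196 / 225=0.87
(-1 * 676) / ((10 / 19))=-6422 / 5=-1284.40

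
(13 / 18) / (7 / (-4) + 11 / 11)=-26 / 27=-0.96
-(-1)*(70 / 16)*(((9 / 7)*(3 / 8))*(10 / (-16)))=-675 / 512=-1.32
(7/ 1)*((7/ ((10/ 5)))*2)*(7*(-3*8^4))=-4214784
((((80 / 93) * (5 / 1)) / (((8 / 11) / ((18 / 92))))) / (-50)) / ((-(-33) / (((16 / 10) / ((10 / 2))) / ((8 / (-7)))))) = 7 / 35650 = 0.00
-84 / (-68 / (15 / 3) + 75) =-420 / 307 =-1.37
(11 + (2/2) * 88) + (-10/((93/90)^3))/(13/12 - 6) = 177249231/1757669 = 100.84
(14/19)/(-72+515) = 0.00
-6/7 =-0.86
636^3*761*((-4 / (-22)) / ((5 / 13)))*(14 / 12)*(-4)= -23753966116608 / 55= -431890293029.24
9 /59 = 0.15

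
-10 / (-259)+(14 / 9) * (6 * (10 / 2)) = 36290 / 777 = 46.71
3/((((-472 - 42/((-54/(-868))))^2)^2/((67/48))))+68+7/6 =37716385601617631081/545297141228187648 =69.17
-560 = -560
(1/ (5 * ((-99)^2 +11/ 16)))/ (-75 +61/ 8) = -128/ 422648765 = -0.00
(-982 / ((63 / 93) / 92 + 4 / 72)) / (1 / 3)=-75617928 / 1615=-46822.25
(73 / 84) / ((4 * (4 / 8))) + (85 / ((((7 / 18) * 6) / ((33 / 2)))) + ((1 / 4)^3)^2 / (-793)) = 41029134827 / 68210688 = 601.51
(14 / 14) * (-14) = -14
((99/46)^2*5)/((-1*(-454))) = 0.05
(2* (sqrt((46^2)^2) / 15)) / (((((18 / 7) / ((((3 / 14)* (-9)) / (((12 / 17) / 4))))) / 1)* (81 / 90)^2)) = -359720 / 243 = -1480.33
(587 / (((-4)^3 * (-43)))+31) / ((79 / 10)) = 429495 / 108704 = 3.95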